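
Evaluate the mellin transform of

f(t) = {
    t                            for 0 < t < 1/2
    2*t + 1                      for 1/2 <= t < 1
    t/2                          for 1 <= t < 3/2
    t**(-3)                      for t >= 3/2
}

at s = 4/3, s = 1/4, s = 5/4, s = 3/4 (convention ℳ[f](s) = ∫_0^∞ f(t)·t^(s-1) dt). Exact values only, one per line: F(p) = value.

summing 4 kernel integrals split by 1/2, 1, 3/2 yields ℳ[f](s)
[0, 1/2) adds the kernel integral of t
[1/2, 1) adds the kernel integral of (2*t + 1)
on [1, 3/2): add ∫ t/2·t^(s-1) dt
between 3/2 and ∞ the integrand is t**(-3)·t^(s-1)

F(4/3) = 2**(2/3)*(-405 + 629*3**(1/3) + 1170*2**(1/3))/1680
F(1/4) = 2**(3/4)*(-6534 + 1051*3**(1/4) + 7722*2**(1/4))/2970
F(5/4) = 2**(3/4)*(-322 + 475*3**(1/4) + 924*2**(1/4))/1260
F(3/4) = 2**(1/4)*(-2754 + 953*3**(3/4) + 3726*2**(3/4))/3402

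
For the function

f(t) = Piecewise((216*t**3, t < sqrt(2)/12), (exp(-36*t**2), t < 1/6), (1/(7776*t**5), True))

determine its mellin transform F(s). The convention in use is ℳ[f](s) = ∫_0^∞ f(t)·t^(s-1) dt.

the common scale on t comes off first: 8*t**3 on [0, sqrt(2)/4); exp(-4*t**2) on [sqrt(2)/4, 1/2); 1/(32*t**5) on [1/2, ∞)
strip the common scale on t: t**3 on [0, sqrt(2)/2); exp(-t**2) on [sqrt(2)/2, 1); t**(-5) on [1, ∞)
reversing the power substitution: t**(3/2) on [0, 1/2); exp(-t) on [1/2, 1); t**(-5/2) on [1, ∞)
decompose at sqrt(2)/12, 1/6; ℳ[f](s) sums the 3 pieces' integrals
piece [0, sqrt(2)/12): integrate 216*t**3 against the kernel
between sqrt(2)/12 and 1/6 the integrand is exp(-36*t**2)·t^(s-1)
on [1/6, ∞) integrate f = 1/(7776*t**5) against the kernel

(sqrt(2)/12)**s*(2*2**(s/2)*(s - 5)*(s + 3)*uppergamma(s/2, 1/2) - 2*2**(s/2)*(s - 5)*(s + 3)*uppergamma(s/2, 1) - 4*2**(s/2)*(s + 3) + sqrt(2)*(s - 5))/(4*(s - 5)*(s + 3))
  -3 < Re(s) < 5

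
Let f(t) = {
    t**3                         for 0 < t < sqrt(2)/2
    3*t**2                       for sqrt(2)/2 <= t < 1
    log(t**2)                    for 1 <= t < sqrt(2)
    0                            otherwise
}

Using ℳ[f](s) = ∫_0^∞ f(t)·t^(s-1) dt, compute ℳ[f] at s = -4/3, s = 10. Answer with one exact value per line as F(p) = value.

the power substitution comes off first: t**(3/2) on [0, 1/2); 3*t on [1/2, 1); log(t) on [1, 2)
breakpoints sqrt(2)/2, 1: one integral from each of the 3 segments
segment 0 to sqrt(2)/2 holds t**3; add its integral
segment [sqrt(2)/2, 1) carries 3*t**2; integrate it
segment [1, sqrt(2)) carries log(t**2); integrate it

F(-4/3) = -9*2**(2/3)/4 - 9*2**(1/3)/16 - 3*2**(1/3)*log(2)/8 + 3*2**(1/6)/10 + 45/8
F(10) = -2393/6400 + sqrt(2)/1664 + 16*log(2)/5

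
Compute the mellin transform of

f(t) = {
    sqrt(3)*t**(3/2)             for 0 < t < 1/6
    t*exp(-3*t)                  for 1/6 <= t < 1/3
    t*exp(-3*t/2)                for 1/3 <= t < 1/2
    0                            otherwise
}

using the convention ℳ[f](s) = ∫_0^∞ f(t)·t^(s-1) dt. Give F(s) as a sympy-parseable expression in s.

back out the shared t-power: sqrt(3)*sqrt(t) on [0, 1/6); exp(-3*t) on [1/6, 1/3); exp(-3*t/2) on [1/3, 1/2)
undo the common scale on t: sqrt(t) on [0, 1/2); exp(-t) on [1/2, 1); exp(-t/2) on [1, 3/2)
linearity at 1/6, 1/3 turns ℳ[f](s) into 3 summed integrals
[0, 1/6) adds the kernel integral of sqrt(3)*t**(3/2)
between 1/6 and 1/3 the integrand is t*exp(-3*t)·t^(s-1)
the [1/3, 1/2) slice contributes ∫ t*exp(-3*t/2)·t^(s-1) dt

(4*2**(2*s)*(2*s + 3)*uppergamma(s + 1, 1/2) - 4*2**(2*s)*(2*s + 3)*uppergamma(s + 1, 3/4) + 2*2**s*(2*s + 3)*uppergamma(s + 1, 1/2) - 2*2**s*(2*s + 3)*uppergamma(s + 1, 1) + sqrt(2))/(6*6**s*(2*s + 3))
  Re(s) > -3/2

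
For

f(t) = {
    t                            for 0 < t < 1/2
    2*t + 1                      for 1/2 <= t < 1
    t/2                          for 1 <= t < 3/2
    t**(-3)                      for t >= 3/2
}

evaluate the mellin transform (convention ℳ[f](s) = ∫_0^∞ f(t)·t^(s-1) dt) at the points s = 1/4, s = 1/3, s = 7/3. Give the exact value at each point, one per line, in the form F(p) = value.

the 4 pieces separated at 1/2, 1, 3/2 each add one integral
segment 0 to 1/2 holds t; add its integral
segment 1/2 to 1 holds (2*t + 1); add its integral
the [1, 3/2) slice contributes ∫ t/2·t^(s-1) dt
on [3/2, ∞): add ∫ t**(-3)·t^(s-1) dt

F(1/4) = 2**(3/4)*(-6534 + 1051*3**(1/4) + 7722*2**(1/4))/2970
F(1/3) = 2**(2/3)*(-486 + 97*3**(1/3) + 594*2**(1/3))/288
F(7/3) = 2**(2/3)*(-162 + 984*2**(1/3) + 1687*3**(1/3))/2240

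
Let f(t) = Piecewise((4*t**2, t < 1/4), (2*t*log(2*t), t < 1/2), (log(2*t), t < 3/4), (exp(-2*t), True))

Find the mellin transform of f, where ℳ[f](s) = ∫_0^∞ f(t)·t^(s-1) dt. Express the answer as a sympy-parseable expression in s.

(4*2**s*s**2*(s + 2)*(s**2 + 2*s + 1)*uppergamma(s, 3/2) - 4*2**s*s**2*(s + 2) + 4*2**s*(s + 2)*(s**2 + 2*s + 1) + 3**s*s*(s + 2)*(-4*log(2) + 4*log(3))*(s**2 + 2*s + 1) - 4*3**s*(s + 2)*(s**2 + 2*s + 1) + s**3*(s + 2)*log(4) + s**2*(s + 2)*log(4) + 2*s**2*(s + 2) + s**2*(s**2 + 2*s + 1))/(4*2**(2*s)*s**2*(s + 2)*(s**2 + 2*s + 1))
  Re(s) > -2

strip the common scale on t: t**2 on [0, 1/2); t*log(t) on [1/2, 1); log(t) on [1, 3/2); …
cuts at 1/4, 1/2, 3/4: linearity sums the 4 kernel integrals
between 0 and 1/4 the integrand is 4*t**2·t^(s-1)
∫ 2*t*log(2*t)·t^(s-1) over [1/4, 1/2)
[1/2, 3/4) adds the kernel integral of log(2*t)
∫ exp(-2*t)·t^(s-1) over [3/4, ∞)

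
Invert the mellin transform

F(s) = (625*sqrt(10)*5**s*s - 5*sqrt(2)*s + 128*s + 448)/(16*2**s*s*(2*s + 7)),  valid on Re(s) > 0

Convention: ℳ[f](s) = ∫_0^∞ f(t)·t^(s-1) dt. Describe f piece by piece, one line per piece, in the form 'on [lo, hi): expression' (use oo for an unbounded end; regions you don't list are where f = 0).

on [0, 1/2): 4
on [1/2, 5/2): 5*t**(7/2)/2

the 2 pieces separated at 1/2 each add one integral
the [0, 1/2) slice contributes ∫ 4·t^(s-1) dt
∫ over [1/2, 5/2) of 5*t**(7/2)/2·t^(s-1) joins the sum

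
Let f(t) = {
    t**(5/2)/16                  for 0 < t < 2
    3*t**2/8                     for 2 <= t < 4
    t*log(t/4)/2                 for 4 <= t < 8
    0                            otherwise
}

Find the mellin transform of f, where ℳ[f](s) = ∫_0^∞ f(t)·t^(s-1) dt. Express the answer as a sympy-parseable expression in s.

undo the common scale on t: sqrt(2)*t**(5/2)/4 on [0, 1); 3*t**2/2 on [1, 2); t*log(t/2) on [2, 4)
peel off the shared t-power: sqrt(2)*t**(3/2)/4 on [0, 1); 3*t/2 on [1, 2); log(t/2) on [2, 4)
remove the common scale on t first: t**(3/2) on [0, 1/2); 3*t on [1/2, 1); log(t) on [1, 2)
decompose at 2, 4; ℳ[f](s) sums the 3 pieces' integrals
segment 0 to 2 holds t**(5/2)/16; add its integral
between 2 and 4 the integrand is 3*t**2/8·t^(s-1)
on [4, 8) integrate f = t*log(t/4)/2 against the kernel

2**(s - 1)*(2**(s + 2)*(s + 1)**2*(6*s + 15) + 2**(s + 2)*(s + 2)*(2*s + 5) - 2**(2*s + 3)*(s + 2)*(2*s + 5) + 8*4**s*(s + 1)*(s + 2)*(2*s + 5)*log(2) + (-6*s - 15)*(s + 1)**2 + sqrt(2)*(s + 1)**2*(s + 2))/((s + 1)**2*(s + 2)*(2*s + 5))
  Re(s) > -5/2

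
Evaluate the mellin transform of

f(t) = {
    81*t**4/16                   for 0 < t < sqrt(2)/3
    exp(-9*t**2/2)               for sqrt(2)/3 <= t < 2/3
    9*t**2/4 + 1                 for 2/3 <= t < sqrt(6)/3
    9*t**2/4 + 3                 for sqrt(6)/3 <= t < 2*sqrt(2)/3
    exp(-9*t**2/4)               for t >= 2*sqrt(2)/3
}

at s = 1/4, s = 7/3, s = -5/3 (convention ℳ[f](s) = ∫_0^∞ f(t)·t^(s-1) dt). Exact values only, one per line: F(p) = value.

remove the common scale on t first: t**4 on [0, sqrt(2)/2); exp(-2*t**2) on [sqrt(2)/2, 1); t**2 + 1 on [1, sqrt(6)/2); …
back out the power substitution: t**2 on [0, 1/2); exp(-2*t) on [1/2, 1); t + 1 on [1, 3/2); …
split f at sqrt(2)/3, 2/3, sqrt(6)/3, 2*sqrt(2)/3: ℳ[f](s) collects 5 kernel integrals
between 0 and sqrt(2)/3 the integrand is 81*t**4/16·t^(s-1)
piece [sqrt(2)/3, 2/3): integrate exp(-9*t**2/2) against the kernel
the [2/3, sqrt(6)/3) slice contributes ∫ (9*t**2/4 + 1)·t^(s-1) dt
the [sqrt(6)/3, 2*sqrt(2)/3) slice contributes ∫ (9*t**2/4 + 3)·t^(s-1) dt
segment 2*sqrt(2)/3 to ∞ holds exp(-9*t**2/4); add its integral

F(1/4) = 2**(1/8)*3**(3/4)*(-2448*3**(1/8) - 1360*2**(1/8) - 153*uppergamma(1/8, 2) + 153*2**(1/8)*uppergamma(1/8, 2) + 18 + 153*uppergamma(1/8, 1) + 3944*2**(1/4))/918
F(7/3) = 2**(1/6)*3**(2/3)*(-17784*3**(1/6) - 9120*2**(1/6) - 3458*uppergamma(7/6, 2) + 273 + 6916*2**(1/6)*uppergamma(7/6, 2) + 3458*uppergamma(7/6, 1) + 48336*2**(1/3))/93366
F(-5/3) = 3*2**(1/6)*3**(2/3)*(-168*2**(1/6) - 70*uppergamma(-5/6, 2) + 35*2**(1/6)*uppergamma(-5/6, 2) + 70*uppergamma(-5/6, 1) + 15 + 56*3**(1/6) + 147*2**(1/3))/280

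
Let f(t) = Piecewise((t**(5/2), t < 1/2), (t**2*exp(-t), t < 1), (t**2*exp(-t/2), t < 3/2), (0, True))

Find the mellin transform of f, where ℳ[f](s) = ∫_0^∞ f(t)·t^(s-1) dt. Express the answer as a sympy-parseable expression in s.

invert the shared t-power to get sqrt(t) on [0, 1/2); exp(-t) on [1/2, 1); exp(-t/2) on [1, 3/2)
slice at 1/2, 1, transform all 3 pieces, and sum them
∫ t**(5/2)·t^(s-1) over [0, 1/2)
[1/2, 1) adds the kernel integral of t**2*exp(-t)
over [1, 3/2), the kernel integral of t**2*exp(-t/2) enters the sum

(16*2**(2*s)*(2*s + 5)*uppergamma(s + 2, 1/2) - 16*2**(2*s)*(2*s + 5)*uppergamma(s + 2, 3/4) + 4*2**s*(2*s + 5)*uppergamma(s + 2, 1/2) - 4*2**s*(2*s + 5)*uppergamma(s + 2, 1) + sqrt(2))/(4*2**s*(2*s + 5))
  Re(s) > -5/2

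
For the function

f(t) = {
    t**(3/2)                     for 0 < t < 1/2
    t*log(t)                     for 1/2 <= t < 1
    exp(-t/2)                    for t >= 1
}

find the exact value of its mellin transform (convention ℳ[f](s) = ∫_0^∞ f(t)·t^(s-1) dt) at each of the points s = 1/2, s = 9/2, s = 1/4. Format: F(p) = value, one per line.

integrate the 3 segments split at 1/2, 1, then add the results
[0, 1/2) adds the kernel integral of t**(3/2)
on [1/2, 1) integrate f = t*log(t) against the kernel
over [1, ∞), the kernel integral of exp(-t/2) enters the sum

F(1/2) = sqrt(2)*(-23*sqrt(2) + 16 + 24*log(2) + 144*sqrt(pi)*erfc(sqrt(2)/2))/144
F(9/2) = -1415/46464 + sqrt(2)/1936 + sqrt(2)*log(2)/352 + 105*sqrt(2)*sqrt(pi)*erfc(sqrt(2)/2) + 296*exp(-1/2)
F(1/4) = 2**(3/4)*(-112*2**(1/4) + 25*sqrt(2) + 70*log(2) + 56 + 175*sqrt(2)*uppergamma(1/4, 1/2))/350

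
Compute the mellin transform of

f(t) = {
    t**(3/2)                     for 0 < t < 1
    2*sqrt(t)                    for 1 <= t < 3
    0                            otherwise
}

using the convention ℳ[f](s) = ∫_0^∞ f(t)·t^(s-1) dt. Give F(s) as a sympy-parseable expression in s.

cuts at 1: linearity sums the 2 kernel integrals
[0, 1) adds the kernel integral of t**(3/2)
∫ over [1, 3) of 2*sqrt(t)·t^(s-1) joins the sum

(4*sqrt(3)*3**s*(2*s + 3) - 4*s - 10)/((2*s + 1)*(2*s + 3))
  Re(s) > -3/2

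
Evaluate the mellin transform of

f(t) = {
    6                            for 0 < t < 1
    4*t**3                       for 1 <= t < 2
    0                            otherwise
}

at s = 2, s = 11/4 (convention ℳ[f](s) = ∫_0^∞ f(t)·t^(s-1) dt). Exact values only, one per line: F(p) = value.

along the cuts 1, ℳ[f](s) splits into 2 integrals
segment 0 to 1 holds 6; add its integral
over [1, 2), the kernel integral of 4*t**3 enters the sum

F(2) = 139/5
F(11/4) = 376/253 + 512*2**(3/4)/23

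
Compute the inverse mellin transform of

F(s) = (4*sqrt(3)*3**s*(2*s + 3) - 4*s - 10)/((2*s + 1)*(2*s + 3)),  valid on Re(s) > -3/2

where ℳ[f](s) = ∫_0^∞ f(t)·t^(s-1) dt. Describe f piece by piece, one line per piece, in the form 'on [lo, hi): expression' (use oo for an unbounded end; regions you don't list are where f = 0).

on [0, 1): t**(3/2)
on [1, 3): 2*sqrt(t)

along the cuts 1, ℳ[f](s) splits into 2 integrals
∫ over [0, 1) of t**(3/2)·t^(s-1) joins the sum
[1, 3) adds the kernel integral of 2*sqrt(t)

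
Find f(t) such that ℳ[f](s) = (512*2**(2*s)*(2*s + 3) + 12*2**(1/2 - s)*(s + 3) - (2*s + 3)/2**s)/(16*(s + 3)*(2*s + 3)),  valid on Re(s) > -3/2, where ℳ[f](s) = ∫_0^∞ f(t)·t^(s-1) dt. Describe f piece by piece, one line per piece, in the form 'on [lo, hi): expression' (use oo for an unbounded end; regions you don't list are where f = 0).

slice at 1/2, transform all 2 pieces, and sum them
on [0, 1/2): add ∫ 3*t**(3/2)/2·t^(s-1) dt
on [1/2, 4) integrate f = t**3/2 against the kernel

on [0, 1/2): 3*t**(3/2)/2
on [1/2, 4): t**3/2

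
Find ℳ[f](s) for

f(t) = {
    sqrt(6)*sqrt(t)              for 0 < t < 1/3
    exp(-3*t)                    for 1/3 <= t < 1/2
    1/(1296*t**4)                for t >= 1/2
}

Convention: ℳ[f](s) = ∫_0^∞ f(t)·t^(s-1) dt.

(2**s*(s - 4)*(2*s + 1)*uppergamma(s, 1) - 2**s*(s - 4)*(2*s + 1)*uppergamma(s, 3/2) + 2*2**(s + 1/2)*(s - 4) - 3**s*(2*s + 1)/81)/(6**s*(s - 4)*(2*s + 1))
  -1/2 < Re(s) < 4

peel off the common scale on t: sqrt(2)*sqrt(t) on [0, 1); exp(-t) on [1, 3/2); 1/(16*t**4) on [3/2, ∞)
remove the common scale on t first: sqrt(t) on [0, 2); exp(-t/2) on [2, 3); t**(-4) on [3, ∞)
the 3 pieces separated at 1/3, 1/2 each add one integral
segment 0 to 1/3 holds sqrt(6)*sqrt(t); add its integral
∫ over [1/3, 1/2) of exp(-3*t)·t^(s-1) joins the sum
on [1/2, ∞): add ∫ 1/(1296*t**4)·t^(s-1) dt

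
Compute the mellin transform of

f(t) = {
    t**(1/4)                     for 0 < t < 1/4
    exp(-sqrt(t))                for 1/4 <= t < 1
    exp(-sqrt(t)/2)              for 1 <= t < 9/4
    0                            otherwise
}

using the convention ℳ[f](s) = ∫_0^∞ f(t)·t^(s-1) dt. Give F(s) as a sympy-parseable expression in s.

remove the power substitution first: sqrt(t) on [0, 1/2); exp(-t) on [1/2, 1); exp(-t/2) on [1, 3/2)
summing 3 kernel integrals split by 1/4, 1 yields ℳ[f](s)
on [0, 1/4): add ∫ t**(1/4)·t^(s-1) dt
between 1/4 and 1 the integrand is exp(-sqrt(t))·t^(s-1)
between 1 and 9/4 the integrand is exp(-sqrt(t)/2)·t^(s-1)

2**(1 - 2*s)*(16**s*(4*s + 1)*uppergamma(2*s, 1/2) - 16**s*(4*s + 1)*uppergamma(2*s, 3/4) + 4**s*(4*s + 1)*uppergamma(2*s, 1/2) - 4**s*(4*s + 1)*uppergamma(2*s, 1) + sqrt(2))/(4*s + 1)
  Re(s) > -1/4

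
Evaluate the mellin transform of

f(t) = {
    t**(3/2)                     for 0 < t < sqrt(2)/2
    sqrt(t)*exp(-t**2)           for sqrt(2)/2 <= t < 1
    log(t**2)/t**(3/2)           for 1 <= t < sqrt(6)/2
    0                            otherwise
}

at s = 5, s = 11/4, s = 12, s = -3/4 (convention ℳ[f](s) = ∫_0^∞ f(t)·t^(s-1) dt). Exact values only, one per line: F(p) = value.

F(5) = -uppergamma(11/4, 1)/2 - 3*2**(1/4)*3**(3/4)*log(2)/14 - 6*2**(1/4)*3**(3/4)/49 + 2**(3/4)/104 + 8/49 + 3*2**(1/4)*3**(3/4)*log(3)/14 + uppergamma(11/4, 1/2)/2
F(11/4) = -16*2**(3/8)*3**(5/8)/25 - 2*2**(3/8)*3**(5/8)*log(2)/5 - uppergamma(13/8, 1)/2 + 2**(7/8)/34 + uppergamma(13/8, 1/2)/2 + 2*2**(3/8)*3**(5/8)*log(3)/5 + 32/25
F(12) = -uppergamma(25/4, 1)/2 - 81*2**(3/4)*3**(1/4)*log(2)/224 - 27*2**(3/4)*3**(1/4)/392 + 2**(1/4)/1728 + 8/441 + 81*2**(3/4)*3**(1/4)*log(3)/224 + uppergamma(25/4, 1/2)/2
F(-3/4) = -8*2**(1/8)*3**(7/8)*log(3)/81 - 64*2**(1/8)*3**(7/8)/729 - uppergamma(-1/8, 1)/2 + 8*2**(1/8)*3**(7/8)*log(2)/81 + uppergamma(-1/8, 1/2)/2 + 32/81 + 2*2**(5/8)/3

peel off the shared t-power: t on [0, sqrt(2)/2); exp(-t**2) on [sqrt(2)/2, 1); log(t**2)/t**2 on [1, sqrt(6)/2)
back out the power substitution: sqrt(t) on [0, 1/2); exp(-t) on [1/2, 1); log(t)/t on [1, 3/2)
decompose at sqrt(2)/2, 1; ℳ[f](s) sums the 3 pieces' integrals
∫ t**(3/2)·t^(s-1) over [0, sqrt(2)/2)
on [sqrt(2)/2, 1) integrate f = sqrt(t)*exp(-t**2) against the kernel
on [1, sqrt(6)/2): add ∫ log(t**2)/t**(3/2)·t^(s-1) dt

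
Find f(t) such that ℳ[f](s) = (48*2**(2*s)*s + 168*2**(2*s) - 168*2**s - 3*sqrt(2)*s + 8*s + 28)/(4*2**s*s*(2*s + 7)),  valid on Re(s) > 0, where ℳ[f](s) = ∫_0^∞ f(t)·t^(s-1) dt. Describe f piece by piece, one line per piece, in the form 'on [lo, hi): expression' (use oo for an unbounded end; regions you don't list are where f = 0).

the 3 pieces separated at 1/2, 1 each add one integral
on [0, 1/2): add ∫ 1·t^(s-1) dt
over [1/2, 1), the kernel integral of 6*t**(7/2) enters the sum
on [1, 2): add ∫ 6·t^(s-1) dt

on [0, 1/2): 1
on [1/2, 1): 6*t**(7/2)
on [1, 2): 6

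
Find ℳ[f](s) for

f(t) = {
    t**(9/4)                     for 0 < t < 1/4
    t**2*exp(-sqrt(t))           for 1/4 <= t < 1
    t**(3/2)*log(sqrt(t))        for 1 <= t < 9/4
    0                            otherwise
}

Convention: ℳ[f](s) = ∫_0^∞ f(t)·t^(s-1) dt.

2*2**(-2*s - 4)*(3*2**(2*s + 4)*(4*s + 9)*(-4*s + 4*(s + 2)**2 - 7)*uppergamma(2*s + 4, 1/2) - 3*2**(2*s + 4)*(4*s + 9)*(-4*s + 4*(s + 2)**2 - 7)*uppergamma(2*s + 4, 1) + 3*2**(2*s + 4)*(4*s + 9) - 4*3**(2*s + 4)*(s + 2)*(4*s + 9)*log(2) + 4*3**(2*s + 4)*(s + 2)*(4*s + 9)*log(3) - 2*3**(2*s + 4)*(4*s + 9)*log(3) - 2*3**(2*s + 4)*(4*s + 9) + 2*3**(2*s + 4)*(4*s + 9)*log(2) + 3*sqrt(2)*(-4*s + 4*(s + 2)**2 - 7))/(3*(4*s + 9)*(-4*s + 4*(s + 2)**2 - 7))
  Re(s) > -9/4

remove the shared t-power first: t**(1/4) on [0, 1/4); exp(-sqrt(t)) on [1/4, 1); log(sqrt(t))/sqrt(t) on [1, 9/4)
strip the power substitution: sqrt(t) on [0, 1/2); exp(-t) on [1/2, 1); log(t)/t on [1, 3/2)
slice at 1/4, 1, transform all 3 pieces, and sum them
[0, 1/4) adds the kernel integral of t**(9/4)
between 1/4 and 1 the integrand is t**2*exp(-sqrt(t))·t^(s-1)
on [1, 9/4): add ∫ t**(3/2)*log(sqrt(t))·t^(s-1) dt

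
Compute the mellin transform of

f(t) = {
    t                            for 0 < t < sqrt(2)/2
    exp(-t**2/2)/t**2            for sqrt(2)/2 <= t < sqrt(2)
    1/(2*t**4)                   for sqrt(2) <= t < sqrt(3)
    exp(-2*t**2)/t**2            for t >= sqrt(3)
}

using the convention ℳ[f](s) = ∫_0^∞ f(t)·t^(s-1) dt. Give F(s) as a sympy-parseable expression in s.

remove the power substitution first: sqrt(t) on [0, 1/2); exp(-t/2)/t on [1/2, 2); 1/(2*t**2) on [2, 3); …
back out the shared t-power: t**(3/2) on [0, 1/2); exp(-t/2) on [1/2, 2); 1/(2*t) on [2, 3); …
breakpoints sqrt(2)/2, sqrt(2), sqrt(3): one integral from each of the 4 segments
the [0, sqrt(2)/2) slice contributes ∫ t·t^(s-1) dt
on [sqrt(2)/2, sqrt(2)) integrate f = exp(-t**2/2)/t**2 against the kernel
on [sqrt(2), sqrt(3)) integrate f = 1/(2*t**4) against the kernel
piece [sqrt(3), ∞): integrate exp(-2*t**2)/t**2 against the kernel

(sqrt(3)/6)**s*(-18*2**s*6**(s/2)*(s - 4)*(s + 1)*uppergamma(s/2 - 1, 1) - 9*2**s*6**(s/2)*(s + 1) + 18*24**(s/2)*(s - 4)*(s + 1)*uppergamma(s/2 - 1, 1/4) + 72*6**(s/2)*(s - 4)*(s + 1)*uppergamma(s/2 - 1, 6) + 36*sqrt(2)*6**(s/2)*(s - 4) + 4*6**s*(s + 1))/(72*(s - 4)*(s + 1))
  Re(s) > -1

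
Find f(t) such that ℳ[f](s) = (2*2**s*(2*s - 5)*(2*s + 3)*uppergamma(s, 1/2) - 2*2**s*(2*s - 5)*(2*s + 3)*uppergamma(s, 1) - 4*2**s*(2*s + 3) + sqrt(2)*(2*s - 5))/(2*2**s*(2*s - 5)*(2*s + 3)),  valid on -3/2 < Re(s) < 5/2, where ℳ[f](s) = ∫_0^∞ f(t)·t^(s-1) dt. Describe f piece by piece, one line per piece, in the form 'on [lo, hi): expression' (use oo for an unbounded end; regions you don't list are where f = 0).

on [0, 1/2): t**(3/2)
on [1/2, 1): exp(-t)
on [1, oo): t**(-5/2)

treat the 3 regions marked off by 1/2, 1 separately and sum
on [0, 1/2): add ∫ t**(3/2)·t^(s-1) dt
segment [1/2, 1) carries exp(-t); integrate it
on [1, ∞): add ∫ t**(-5/2)·t^(s-1) dt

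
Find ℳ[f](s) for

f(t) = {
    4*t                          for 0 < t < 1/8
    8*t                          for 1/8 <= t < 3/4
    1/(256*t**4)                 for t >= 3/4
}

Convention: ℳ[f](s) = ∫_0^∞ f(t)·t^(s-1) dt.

undo the power substitution: 4*t**2 on [0, sqrt(2)/4); 8*t**2 on [sqrt(2)/4, sqrt(3)/2); 1/(256*t**8) on [sqrt(3)/2, ∞)
undo the common scale on t: t**2 on [0, sqrt(2)/2); 2*t**2 on [sqrt(2)/2, sqrt(3)); t**(-8) on [sqrt(3), ∞)
peel off the power substitution: t on [0, 1/2); 2*t on [1/2, 3); t**(-4) on [3, ∞)
split f at 1/8, 3/4: ℳ[f](s) collects 3 kernel integrals
∫ over [0, 1/8) of 4*t·t^(s-1) joins the sum
on [1/8, 3/4): add ∫ 8*t·t^(s-1) dt
[3/4, ∞) adds the kernel integral of 1/(256*t**4)

(970*6**s*s - 3890*6**s - 81*s + 324)/(162*2**(3*s)*(s**2 - 3*s - 4))
  -1 < Re(s) < 4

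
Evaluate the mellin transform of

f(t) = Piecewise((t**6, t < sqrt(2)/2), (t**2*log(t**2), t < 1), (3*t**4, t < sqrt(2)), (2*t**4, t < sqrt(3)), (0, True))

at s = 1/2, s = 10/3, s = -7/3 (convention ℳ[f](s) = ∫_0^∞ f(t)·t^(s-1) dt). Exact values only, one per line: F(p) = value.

F(1/2) = 2**(3/4)*(-11544*2**(1/4) + 2340*log(2) + 2097 + 10400*sqrt(2) + 46800*6**(1/4))/23400
F(10/3) = -675/1408 + 87*2**(1/3)/7168 + 3*2**(1/3)*log(2)/128 + 12*2**(2/3)/11 + 81*3**(2/3)/11
F(-7/3) = -99/5 - 3*2**(1/6)*log(2) + 3*2**(5/6)/5 + 6*3**(5/6)/5 + 795*2**(1/6)/44

strip the power substitution: t**3 on [0, 1/2); t*log(t) on [1/2, 1); 3*t**2 on [1, 2); …
invert the shared t-power to get t on [0, 1/2); log(t)/t on [1/2, 1); 3 on [1, 2); …
decompose at sqrt(2)/2, 1, sqrt(2); ℳ[f](s) sums the 4 pieces' integrals
over [0, sqrt(2)/2), the kernel integral of t**6 enters the sum
piece [sqrt(2)/2, 1): integrate t**2*log(t**2) against the kernel
for t in [1, sqrt(2)): the term is ∫ 3*t**4·t^(s-1)
[sqrt(2), sqrt(3)) adds the kernel integral of 2*t**4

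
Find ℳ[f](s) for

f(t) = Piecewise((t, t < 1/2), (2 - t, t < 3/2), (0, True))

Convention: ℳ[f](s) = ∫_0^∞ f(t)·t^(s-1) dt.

(3**s*s + 4*3**s - 2*s - 4)/(2*2**s*s*(s + 1))
  Re(s) > -1

summing 2 kernel integrals split by 1/2 yields ℳ[f](s)
piece [0, 1/2): integrate t against the kernel
on [1/2, 3/2): add ∫ (2 - t)·t^(s-1) dt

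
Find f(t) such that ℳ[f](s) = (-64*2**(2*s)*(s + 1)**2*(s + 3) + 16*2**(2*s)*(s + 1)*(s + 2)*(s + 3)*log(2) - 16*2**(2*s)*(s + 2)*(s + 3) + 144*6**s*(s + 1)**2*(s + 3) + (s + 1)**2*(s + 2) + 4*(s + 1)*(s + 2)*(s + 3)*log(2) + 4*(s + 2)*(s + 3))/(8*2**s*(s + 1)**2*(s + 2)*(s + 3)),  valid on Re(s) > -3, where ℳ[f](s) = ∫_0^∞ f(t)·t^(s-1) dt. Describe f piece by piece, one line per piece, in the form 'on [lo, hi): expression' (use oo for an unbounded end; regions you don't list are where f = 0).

on [0, 1/2): t**3
on [1/2, 2): t*log(t)
on [2, 3): 2*t**2

remove the shared t-power first: t**2 on [0, 1/2); log(t) on [1/2, 2); 2*t on [2, 3)
linearity at 1/2, 2 turns ℳ[f](s) into 3 summed integrals
on [0, 1/2) integrate f = t**3 against the kernel
segment [1/2, 2) carries t*log(t); integrate it
on [2, 3) integrate f = 2*t**2 against the kernel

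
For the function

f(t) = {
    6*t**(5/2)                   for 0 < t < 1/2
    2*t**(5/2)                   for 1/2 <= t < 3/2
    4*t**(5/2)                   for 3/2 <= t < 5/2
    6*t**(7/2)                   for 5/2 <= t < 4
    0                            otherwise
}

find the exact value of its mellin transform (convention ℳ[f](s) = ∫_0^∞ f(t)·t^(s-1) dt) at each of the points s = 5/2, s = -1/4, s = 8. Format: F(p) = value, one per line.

decompose at 1/2, 3/2, 5/2; ℳ[f](s) sums the 4 pieces' integrals
segment 0 to 1/2 holds 6*t**(5/2); add its integral
∫ over [1/2, 3/2) of 2*t**(5/2)·t^(s-1) joins the sum
between 3/2 and 5/2 the integrand is 4*t**(5/2)·t^(s-1)
segment [5/2, 4) carries 6*t**(7/2); integrate it

F(5/2) = 1256631/320
F(-1/4) = -2075*2**(3/4)*5**(1/4)/234 - 2**(3/4)*3**(1/4) + 2*2**(3/4)/9 + 1536*sqrt(2)/13
F(8) = -2177734375*sqrt(10)/494592 - 19683*sqrt(6)/3584 + sqrt(2)/5376 + 100663296/23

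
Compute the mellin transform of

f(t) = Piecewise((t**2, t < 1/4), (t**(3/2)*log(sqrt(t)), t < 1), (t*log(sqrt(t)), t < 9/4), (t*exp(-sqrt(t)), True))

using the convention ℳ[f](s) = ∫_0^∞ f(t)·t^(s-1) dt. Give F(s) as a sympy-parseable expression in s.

(32*2**(2*s)*(s + 1)**2*(s + 2)*(4*s + 4*(s + 1)**2 + 5)*uppergamma(2*s + 2, 3/2) - 32*2**(2*s)*(s + 1)**2*(s + 2) + 8*2**(2*s)*(s + 2)*(4*s + 4*(s + 1)**2 + 5) + 3**(2*s)*(s + 1)*(s + 2)*(-36*log(2) + 36*log(3))*(4*s + 4*(s + 1)**2 + 5) - 18*3**(2*s)*(s + 2)*(4*s + 4*(s + 1)**2 + 5) + 8*(s + 1)**3*(s + 2)*log(2) + 4*(s + 1)**2*(s + 2)*log(2) + 4*(s + 1)**2*(s + 2) + (s + 1)**2*(4*s + 4*(s + 1)**2 + 5))/(16*2**(2*s)*(s + 1)**2*(s + 2)*(4*s + 4*(s + 1)**2 + 5))
  Re(s) > -2

reversing the shared t-power: t**3 on [0, 1/4); t**(5/2)*log(sqrt(t)) on [1/4, 1); t**2*log(sqrt(t)) on [1, 9/4); …
invert the shared t-power to get t on [0, 1/4); sqrt(t)*log(sqrt(t)) on [1/4, 1); log(sqrt(t)) on [1, 9/4); …
invert the power substitution to get t**2 on [0, 1/2); t*log(t) on [1/2, 1); log(t) on [1, 3/2); …
along the cuts 1/4, 1, 9/4, ℳ[f](s) splits into 4 integrals
on [0, 1/4) integrate f = t**2 against the kernel
the [1/4, 1) slice contributes ∫ t**(3/2)*log(sqrt(t))·t^(s-1) dt
segment [1, 9/4) carries t*log(sqrt(t)); integrate it
∫ t*exp(-sqrt(t))·t^(s-1) over [9/4, ∞)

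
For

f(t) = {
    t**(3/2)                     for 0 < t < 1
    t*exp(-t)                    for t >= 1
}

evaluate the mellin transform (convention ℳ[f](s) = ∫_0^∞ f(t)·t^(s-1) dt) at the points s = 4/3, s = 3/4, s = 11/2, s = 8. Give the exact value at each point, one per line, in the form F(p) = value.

remove the shared t-power first: t**(5/2) on [0, 1); t**2*exp(-t) on [1, ∞)
peel off the shared t-power: sqrt(t) on [0, 1); exp(-t) on [1, ∞)
slice at 1, transform all 2 pieces, and sum them
piece [0, 1): integrate t**(3/2) against the kernel
∫ over [1, ∞) of t*exp(-t)·t^(s-1) joins the sum

F(4/3) = 6/17 + uppergamma(7/3, 1)
F(3/4) = 4/9 + uppergamma(7/4, 1)
F(11/2) = (E*(64 + 72765*sqrt(pi)*erfc(1)) + 295358)*exp(-1)/448
F(8) = 2/19 + 109601*exp(-1)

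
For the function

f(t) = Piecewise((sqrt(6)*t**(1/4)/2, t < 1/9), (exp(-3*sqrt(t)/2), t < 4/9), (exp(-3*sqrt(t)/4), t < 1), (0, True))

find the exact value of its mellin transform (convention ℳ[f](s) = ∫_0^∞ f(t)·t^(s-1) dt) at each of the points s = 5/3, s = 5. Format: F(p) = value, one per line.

F(5/3) = 2*3**(2/3)*(-1472*2**(2/3)*uppergamma(10/3, 3/4) - 184*2**(1/3)*uppergamma(10/3, 1) + 3*sqrt(2) + 184*2**(1/3)*uppergamma(10/3, 1/2) + 1472*2**(2/3)*uppergamma(10/3, 1/2))/1863
F(5) = -19889725112*exp(-3/4)/729 - 2020167680*exp(-1)/59049 + 2*sqrt(2)/1240029 + 1255926116300*exp(-1/2)/59049

strip the power substitution: sqrt(6)*sqrt(t)/2 on [0, 1/3); exp(-3*t/2) on [1/3, 2/3); exp(-3*t/4) on [2/3, 1)
the common scale on t comes off first: sqrt(t) on [0, 1/2); exp(-t) on [1/2, 1); exp(-t/2) on [1, 3/2)
cuts at 1/9, 4/9: linearity sums the 3 kernel integrals
segment [0, 1/9) carries sqrt(6)*t**(1/4)/2; integrate it
over [1/9, 4/9), the kernel integral of exp(-3*sqrt(t)/2) enters the sum
∫ over [4/9, 1) of exp(-3*sqrt(t)/4)·t^(s-1) joins the sum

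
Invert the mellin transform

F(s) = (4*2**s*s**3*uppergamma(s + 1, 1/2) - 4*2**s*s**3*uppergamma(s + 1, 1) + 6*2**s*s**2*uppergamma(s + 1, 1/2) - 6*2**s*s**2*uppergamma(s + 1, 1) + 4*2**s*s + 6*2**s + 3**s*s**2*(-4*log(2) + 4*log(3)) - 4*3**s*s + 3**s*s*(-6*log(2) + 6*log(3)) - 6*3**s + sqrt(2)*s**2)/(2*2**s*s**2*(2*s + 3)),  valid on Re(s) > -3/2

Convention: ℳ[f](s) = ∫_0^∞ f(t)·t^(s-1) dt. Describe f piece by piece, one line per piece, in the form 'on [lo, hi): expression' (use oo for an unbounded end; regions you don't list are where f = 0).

peel off the shared t-power: sqrt(t) on [0, 1/2); exp(-t) on [1/2, 1); log(t)/t on [1, 3/2)
along the cuts 1/2, 1, ℳ[f](s) splits into 3 integrals
the [0, 1/2) slice contributes ∫ t**(3/2)·t^(s-1) dt
on [1/2, 1) integrate f = t*exp(-t) against the kernel
∫ log(t)·t^(s-1) over [1, 3/2)

on [0, 1/2): t**(3/2)
on [1/2, 1): t*exp(-t)
on [1, 3/2): log(t)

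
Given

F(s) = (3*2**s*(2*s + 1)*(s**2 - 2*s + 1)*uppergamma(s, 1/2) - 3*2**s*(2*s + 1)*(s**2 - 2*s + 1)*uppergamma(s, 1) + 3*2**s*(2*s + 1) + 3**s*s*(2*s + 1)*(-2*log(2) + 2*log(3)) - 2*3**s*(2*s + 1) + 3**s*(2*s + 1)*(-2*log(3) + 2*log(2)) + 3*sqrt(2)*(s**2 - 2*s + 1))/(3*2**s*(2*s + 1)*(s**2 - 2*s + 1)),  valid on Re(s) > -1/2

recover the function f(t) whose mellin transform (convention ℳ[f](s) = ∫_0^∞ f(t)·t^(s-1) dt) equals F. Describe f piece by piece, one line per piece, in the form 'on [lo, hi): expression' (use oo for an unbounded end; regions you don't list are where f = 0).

on [0, 1/2): sqrt(t)
on [1/2, 1): exp(-t)
on [1, 3/2): log(t)/t

summing 3 kernel integrals split by 1/2, 1 yields ℳ[f](s)
segment 0 to 1/2 holds sqrt(t); add its integral
for t in [1/2, 1): the term is ∫ exp(-t)·t^(s-1)
[1, 3/2) adds the kernel integral of log(t)/t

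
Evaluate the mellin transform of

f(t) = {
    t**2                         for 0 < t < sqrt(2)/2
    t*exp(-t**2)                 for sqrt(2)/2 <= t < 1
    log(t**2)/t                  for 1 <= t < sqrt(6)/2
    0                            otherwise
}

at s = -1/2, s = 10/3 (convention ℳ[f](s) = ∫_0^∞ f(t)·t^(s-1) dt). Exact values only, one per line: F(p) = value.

F(-1/2) = -8*2**(3/4)*3**(1/4)/27 - 2*2**(3/4)*3**(1/4)*log(3)/9 - uppergamma(1/4, 1)/2 + uppergamma(1/4, 1/2)/2 + 2*2**(3/4)*3**(1/4)*log(2)/9 + 2**(1/4)/3 + 8/9
F(10/3) = -27*2**(5/6)*3**(1/6)/98 - 9*2**(5/6)*3**(1/6)*log(2)/28 - uppergamma(13/6, 1)/2 + 3*2**(1/3)/128 + 18/49 + uppergamma(13/6, 1/2)/2 + 9*2**(5/6)*3**(1/6)*log(3)/28

reversing the power substitution: t on [0, 1/2); sqrt(t)*exp(-t) on [1/2, 1); log(t)/sqrt(t) on [1, 3/2)
strip the shared t-power: sqrt(t) on [0, 1/2); exp(-t) on [1/2, 1); log(t)/t on [1, 3/2)
along the cuts sqrt(2)/2, 1, ℳ[f](s) splits into 3 integrals
the [0, sqrt(2)/2) slice contributes ∫ t**2·t^(s-1) dt
on [sqrt(2)/2, 1): add ∫ t*exp(-t**2)·t^(s-1) dt
over [1, sqrt(6)/2), the kernel integral of log(t**2)/t enters the sum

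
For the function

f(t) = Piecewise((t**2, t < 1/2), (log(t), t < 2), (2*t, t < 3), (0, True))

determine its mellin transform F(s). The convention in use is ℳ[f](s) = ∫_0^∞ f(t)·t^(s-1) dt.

split f at 1/2, 2: ℳ[f](s) collects 3 kernel integrals
over [0, 1/2), the kernel integral of t**2 enters the sum
piece [1/2, 2): integrate log(t) against the kernel
segment 2 to 3 holds 2*t; add its integral

(-16*2**(2*s)*s**2*(s + 2) + 4*2**(2*s)*s*(s + 1)*(s + 2)*log(2) - 4*2**(2*s)*(s + 1)*(s + 2) + 24*6**s*s**2*(s + 2) + s**2*(s + 1) + 4*s*(s + 1)*(s + 2)*log(2) + 4*(s + 1)*(s + 2))/(4*2**s*s**2*(s + 1)*(s + 2))
  Re(s) > -2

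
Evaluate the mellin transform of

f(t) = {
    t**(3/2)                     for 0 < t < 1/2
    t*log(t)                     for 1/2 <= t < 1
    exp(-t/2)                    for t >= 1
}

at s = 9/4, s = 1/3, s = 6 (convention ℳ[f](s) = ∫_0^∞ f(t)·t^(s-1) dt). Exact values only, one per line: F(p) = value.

slice at 1/2, 1, transform all 3 pieces, and sum them
on [0, 1/2) integrate f = t**(3/2) against the kernel
segment [1/2, 1) carries t*log(t); integrate it
segment [1, ∞) carries exp(-t/2); integrate it

F(9/4) = 2**(3/4)*(-960*2**(1/4) + 120 + 169*sqrt(2) + 390*log(2) + 40560*sqrt(2)*uppergamma(9/4, 1/2))/20280
F(1/3) = 2**(2/3)*(-198*2**(1/3) + 48*sqrt(2) + 132*log(2) + 99 + 352*2**(2/3)*uppergamma(1/3, 1/2))/704
F(6) = -127/6272 + sqrt(2)/1920 + log(2)/896 + 12662*exp(-1/2)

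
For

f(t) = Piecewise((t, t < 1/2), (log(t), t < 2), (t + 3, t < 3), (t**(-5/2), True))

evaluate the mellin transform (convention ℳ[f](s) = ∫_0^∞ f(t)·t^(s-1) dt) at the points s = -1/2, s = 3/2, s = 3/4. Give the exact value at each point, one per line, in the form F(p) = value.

treat the 4 regions marked off by 1/2, 2, 3 separately and sum
[0, 1/2) adds the kernel integral of t
on [1/2, 2): add ∫ log(t)·t^(s-1) dt
segment 2 to 3 holds (t + 3); add its integral
on [3, ∞) integrate f = t**(-5/2) against the kernel

F(-1/2) = sqrt(2)*(-486*log(2) + sqrt(2) + 648)/162
F(3/2) = sqrt(2)*(-1139 + 30*sqrt(2) + 270*log(2) + 864*sqrt(6))/180
F(3/4) = 2**(1/4)*(-436*sqrt(2) + 2*2**(3/4)*3**(1/4) + 65 + log(2**(42 + 84*sqrt(2))) + 180*6**(3/4))/63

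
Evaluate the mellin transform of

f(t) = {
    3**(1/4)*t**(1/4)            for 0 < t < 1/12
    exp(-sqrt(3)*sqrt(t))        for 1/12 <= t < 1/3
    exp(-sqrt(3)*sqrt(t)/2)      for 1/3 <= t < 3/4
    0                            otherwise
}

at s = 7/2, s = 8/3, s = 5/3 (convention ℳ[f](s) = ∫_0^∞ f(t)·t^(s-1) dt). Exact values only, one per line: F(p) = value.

F(7/2) = sqrt(3)*(-374592060*exp(3/2) - 3757440*exp(5/4) + sqrt(2)*exp(9/4) + 294015510*exp(7/4))*exp(-9/4)/77760
F(8/3) = -64*6**(1/3)*uppergamma(16/3, 3/4)/27 - 2*3**(1/3)*uppergamma(16/3, 1)/27 + 2**(1/6)*3**(1/3)/5040 + 2*3**(1/3)*uppergamma(16/3, 1/2)/27 + 64*6**(1/3)*uppergamma(16/3, 1/2)/27
F(5/3) = -16*6**(1/3)*uppergamma(10/3, 3/4)/9 - 2*3**(1/3)*uppergamma(10/3, 1)/9 + 2**(1/6)*3**(1/3)/276 + 2*3**(1/3)*uppergamma(10/3, 1/2)/9 + 16*6**(1/3)*uppergamma(10/3, 1/2)/9

strip the common scale on t: t**(1/4) on [0, 1/4); exp(-sqrt(t)) on [1/4, 1); exp(-sqrt(t)/2) on [1, 9/4)
undo the power substitution: sqrt(t) on [0, 1/2); exp(-t) on [1/2, 1); exp(-t/2) on [1, 3/2)
slice at 1/12, 1/3, transform all 3 pieces, and sum them
segment [0, 1/12) carries 3**(1/4)*t**(1/4); integrate it
the [1/12, 1/3) slice contributes ∫ exp(-sqrt(3)*sqrt(t))·t^(s-1) dt
segment [1/3, 3/4) carries exp(-sqrt(3)*sqrt(t)/2); integrate it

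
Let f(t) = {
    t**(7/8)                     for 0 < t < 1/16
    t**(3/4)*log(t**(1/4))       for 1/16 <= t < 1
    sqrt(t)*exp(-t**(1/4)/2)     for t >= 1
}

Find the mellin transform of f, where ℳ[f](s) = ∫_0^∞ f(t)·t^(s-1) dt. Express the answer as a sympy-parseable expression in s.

(32*2**(8*s)*(8*s + 7)*(8*s + 4*(2*s + 1)**2 + 5)*uppergamma(4*s + 2, 1/2) - 8*2**(4*s)*(8*s + 7) + 8*s + (2*s + 1)*(8*s + 7)*log(4) + (8*s + 7)*log(2) + sqrt(2)*(8*s + 4*(2*s + 1)**2 + 5) + 7)/(2*2**(4*s)*(8*s + 7)*(8*s + 4*(2*s + 1)**2 + 5))
  Re(s) > -7/8

the shared t-power comes off first: t**(3/8) on [0, 1/16); t**(1/4)*log(t**(1/4)) on [1/16, 1); exp(-t**(1/4)/2) on [1, ∞)
invert the power substitution to get t**(3/4) on [0, 1/4); sqrt(t)*log(sqrt(t)) on [1/4, 1); exp(-sqrt(t)/2) on [1, ∞)
the power substitution comes off first: t**(3/2) on [0, 1/2); t*log(t) on [1/2, 1); exp(-t/2) on [1, ∞)
f breaks at 1/16, 1 into 3 integrals to sum
[0, 1/16) adds the kernel integral of t**(7/8)
∫ over [1/16, 1) of t**(3/4)*log(t**(1/4))·t^(s-1) joins the sum
[1, ∞) adds the kernel integral of sqrt(t)*exp(-t**(1/4)/2)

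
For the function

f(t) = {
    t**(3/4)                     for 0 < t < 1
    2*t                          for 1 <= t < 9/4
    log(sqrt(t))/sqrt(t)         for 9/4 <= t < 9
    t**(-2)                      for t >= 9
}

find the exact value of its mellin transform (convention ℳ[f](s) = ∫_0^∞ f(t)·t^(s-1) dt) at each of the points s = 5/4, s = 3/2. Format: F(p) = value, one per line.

undo the power substitution: t**(3/2) on [0, 1); 2*t**2 on [1, 3/2); log(t)/t on [3/2, 3); …
split f at 1, 9/4, 9: ℳ[f](s) collects 4 kernel integrals
∫ t**(3/4)·t^(s-1) over [0, 1)
on [1, 9/4) integrate f = 2*t against the kernel
segment [9/4, 9) carries log(sqrt(t))/sqrt(t); integrate it
piece [9, ∞): integrate t**(-2) against the kernel

F(5/4) = -68*sqrt(3)/27 - 7/18 + log(2**(sqrt(6))*3**(-sqrt(6) + 4*sqrt(3))) + 35*sqrt(6)/12
F(3/2) = 9*log(2)/4 + 271/90 + 27*log(3)/4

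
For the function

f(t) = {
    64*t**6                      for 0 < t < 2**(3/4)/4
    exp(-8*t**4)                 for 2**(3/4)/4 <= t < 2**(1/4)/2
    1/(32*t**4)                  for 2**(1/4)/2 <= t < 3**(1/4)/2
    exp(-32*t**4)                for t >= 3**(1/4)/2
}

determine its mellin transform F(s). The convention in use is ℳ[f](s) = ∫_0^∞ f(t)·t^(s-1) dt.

undo the common scale on t: t**6 on [0, 2**(3/4)/2); exp(-t**4/2) on [2**(3/4)/2, 2**(1/4)); 1/(2*t**4) on [2**(1/4), 3**(1/4)); …
invert the power substitution to get t**3 on [0, sqrt(2)/2); exp(-t**2/2) on [sqrt(2)/2, sqrt(2)); 1/(2*t**2) on [sqrt(2), sqrt(3)); …
strip the power substitution: t**(3/2) on [0, 1/2); exp(-t/2) on [1/2, 2); 1/(2*t) on [2, 3); …
the 4 pieces separated at 2**(3/4)/4, 2**(1/4)/2, 3**(1/4)/2 each add one integral
∫ over [0, 2**(3/4)/4) of 64*t**6·t^(s-1) joins the sum
piece [2**(3/4)/4, 2**(1/4)/2): integrate exp(-8*t**4) against the kernel
segment [2**(1/4)/2, 3**(1/4)/2) carries 1/(32*t**4); integrate it
over [3**(1/4)/2, ∞), the kernel integral of exp(-32*t**4) enters the sum

(sqrt(2)*3**(3/4)/6)**s*(3*24**(s/4)*(s - 4)*(s + 6)*uppergamma(s/4, 1/4) + 3*6**(s/4)*(s - 4)*(s + 6)*uppergamma(s/4, 6) + 3*sqrt(2)*6**(s/4)*(s - 4) + 2*6**(s/2)*(s + 6) - 3*(2**(3/4)*3**(1/4))**s*(s - 4)*(s + 6)*uppergamma(s/4, 1) - 3*(2**(3/4)*3**(1/4))**s*(s + 6))/(12*2**s*(s - 4)*(s + 6))
  Re(s) > -6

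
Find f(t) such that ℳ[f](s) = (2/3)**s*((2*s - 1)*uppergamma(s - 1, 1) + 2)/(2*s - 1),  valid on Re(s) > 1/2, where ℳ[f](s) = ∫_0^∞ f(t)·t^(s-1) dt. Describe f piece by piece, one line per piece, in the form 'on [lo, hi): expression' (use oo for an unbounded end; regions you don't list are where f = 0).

invert the common scale on t to get 1/sqrt(t) on [0, 1); exp(-t)/t on [1, ∞)
peel off the shared t-power: sqrt(t) on [0, 1); exp(-t) on [1, ∞)
along the cuts 2/3, ℳ[f](s) splits into 2 integrals
piece [0, 2/3): integrate sqrt(6)/(3*sqrt(t)) against the kernel
between 2/3 and ∞ the integrand is 2*exp(-3*t/2)/(3*t)·t^(s-1)

on [0, 2/3): sqrt(6)/(3*sqrt(t))
on [2/3, oo): 2*exp(-3*t/2)/(3*t)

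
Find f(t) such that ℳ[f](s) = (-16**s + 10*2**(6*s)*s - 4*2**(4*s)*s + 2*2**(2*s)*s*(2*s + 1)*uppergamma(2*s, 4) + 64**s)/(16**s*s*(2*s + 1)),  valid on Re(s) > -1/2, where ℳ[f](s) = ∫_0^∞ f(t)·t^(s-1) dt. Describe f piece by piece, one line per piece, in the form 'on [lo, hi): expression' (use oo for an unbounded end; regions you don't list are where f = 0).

remove the power substitution first: t on [0, 1); 2*t + 1 on [1, 2); exp(-2*t) on [2, ∞)
summing 3 kernel integrals split by 1, 4 yields ℳ[f](s)
∫ over [0, 1) of sqrt(t)·t^(s-1) joins the sum
piece [1, 4): integrate (2*sqrt(t) + 1) against the kernel
segment [4, ∞) carries exp(-2*sqrt(t)); integrate it

on [0, 1): sqrt(t)
on [1, 4): 2*sqrt(t) + 1
on [4, oo): exp(-2*sqrt(t))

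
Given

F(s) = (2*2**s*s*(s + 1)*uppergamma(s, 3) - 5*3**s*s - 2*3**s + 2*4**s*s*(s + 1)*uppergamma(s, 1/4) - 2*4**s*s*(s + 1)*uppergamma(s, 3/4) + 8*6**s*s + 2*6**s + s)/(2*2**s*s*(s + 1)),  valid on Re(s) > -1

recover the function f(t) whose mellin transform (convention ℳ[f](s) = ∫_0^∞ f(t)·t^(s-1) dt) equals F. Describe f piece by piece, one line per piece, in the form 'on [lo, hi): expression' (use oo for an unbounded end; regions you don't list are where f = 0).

on [0, 1/2): t
on [1/2, 3/2): exp(-t/2)
on [3/2, 3): t + 1
on [3, oo): exp(-t)

decompose at 1/2, 3/2, 3; ℳ[f](s) sums the 4 pieces' integrals
∫ over [0, 1/2) of t·t^(s-1) joins the sum
∫ exp(-t/2)·t^(s-1) over [1/2, 3/2)
on [3/2, 3) integrate f = (t + 1) against the kernel
∫ exp(-t)·t^(s-1) over [3, ∞)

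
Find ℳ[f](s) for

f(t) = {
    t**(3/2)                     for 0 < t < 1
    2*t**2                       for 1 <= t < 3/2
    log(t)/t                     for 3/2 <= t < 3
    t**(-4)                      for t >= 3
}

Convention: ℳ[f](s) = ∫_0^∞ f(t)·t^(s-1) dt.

slice at 1, 3/2, 3, transform all 4 pieces, and sum them
segment 0 to 1 holds t**(3/2); add its integral
[1, 3/2) adds the kernel integral of 2*t**2
over [3/2, 3), the kernel integral of log(t)/t enters the sum
for t in [3, ∞): the term is ∫ t**(-4)·t^(s-1)

(324*2**s*(s - 4)*(s + 2)*(s**2 - 2*s + 1) - 324*2**s*(s - 4)*(2*s + 3)*(s**2 - 2*s + 1) - 108*3**s*s*(s - 4)*(s + 2)*(2*s + 3)*log(3) + 108*3**s*s*(s - 4)*(s + 2)*(2*s + 3)*log(2) - 108*3**s*(s - 4)*(s + 2)*(2*s + 3)*log(2) + 108*3**s*(s - 4)*(s + 2)*(2*s + 3) + 108*3**s*(s - 4)*(s + 2)*(2*s + 3)*log(3) + 729*3**s*(s - 4)*(2*s + 3)*(s**2 - 2*s + 1) + 54*6**s*s*(s - 4)*(s + 2)*(2*s + 3)*log(3) - 54*6**s*(s - 4)*(s + 2)*(2*s + 3)*log(3) - 54*6**s*(s - 4)*(s + 2)*(2*s + 3) - 2*6**s*(s + 2)*(2*s + 3)*(s**2 - 2*s + 1))/(162*2**s*(s - 4)*(s + 2)*(2*s + 3)*(s**2 - 2*s + 1))
  -3/2 < Re(s) < 4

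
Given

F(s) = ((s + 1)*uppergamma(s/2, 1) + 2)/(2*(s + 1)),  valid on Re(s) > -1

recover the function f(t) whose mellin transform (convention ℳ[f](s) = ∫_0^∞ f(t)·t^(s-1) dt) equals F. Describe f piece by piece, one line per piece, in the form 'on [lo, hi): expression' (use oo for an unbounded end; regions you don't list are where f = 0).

on [0, 1): t
on [1, oo): exp(-t**2)

undo the power substitution: sqrt(t) on [0, 1); exp(-t) on [1, ∞)
linearity at 1 turns ℳ[f](s) into 2 summed integrals
[0, 1) adds the kernel integral of t
the [1, ∞) slice contributes ∫ exp(-t**2)·t^(s-1) dt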